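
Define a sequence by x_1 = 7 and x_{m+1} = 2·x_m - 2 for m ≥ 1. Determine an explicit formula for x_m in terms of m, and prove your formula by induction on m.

Computing the first terms: x_1 = 7, x_2 = 12, x_3 = 22. This suggests x_m = 5·2^(m - 1) + 2.
When m = 1: the formula gives 7 = 7 = x_1.
Suppose the result is true for m = i, so x_i = 5·2^(i - 1) + 2.
Then x_{i+1} = 2·x_i - 2 = 2·(5·2^(i - 1) + 2) - 2 = 5·2^i + 2 = 5·2^((i+1) - 1) + 2,
which is the claimed formula at m = i+1.
By induction, the statement is established for all m ≥ 1.

x_m = 5·2^(m - 1) + 2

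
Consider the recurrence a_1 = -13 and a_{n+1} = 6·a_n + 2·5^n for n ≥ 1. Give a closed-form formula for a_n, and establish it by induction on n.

Computing the first terms: a_1 = -13, a_2 = -68, a_3 = -358. This suggests a_n = -2·5^n - 3·6^(n - 1).
When n = 1: the formula gives -13 = -13 = a_1.
Inductive step: suppose the statement holds for some k ≥ 1, so a_k = -2·5^k - 3·6^(k - 1).
Then a_{k+1} = 6·a_k + 2·5^k = 6·(-2·5^k - 3·6^(k - 1)) + 2·5^k = -2·5^(k + 1) - 3·6^k = -2·5^(k+1) - 3·6^((k+1) - 1),
which is the claimed formula at n = k+1.
By induction, the statement is established for all n ≥ 1.

a_n = -2·5^n - 3·6^(n - 1)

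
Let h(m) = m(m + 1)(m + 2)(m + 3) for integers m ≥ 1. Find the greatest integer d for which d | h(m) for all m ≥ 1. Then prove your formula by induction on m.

Computing the first values: h(1) = 24 and h(2) = 120; gcd(24, 120) = 24, so d ≤ 24.
We prove 24 | m(m + 1)(m + 2)(m + 3) for all m ≥ 1 by induction on m.
Base case (m = 1): h(1) = 24 = 24·(1), so 24 | h(1).
Inductive step: suppose the statement holds for some k ≥ 1, i.e. 24 | h(k). Then
h(k+1) − h(k) = (k+1)·(k+2)·(k+3)·(k+4) − k·(k+1)·(k+2)·(k+3) = (k+1)·(k+2)·(k+3)·[(k+4) − k] = 4·(k+1)·(k+2)·(k+3). The product of 3 consecutive integers is divisible by (3)! = 6, so h(k+1) − h(k) is divisible by 4·6 = 24. By the inductive hypothesis 24 | h(k), hence 24 | h(k+1).
By induction, the statement is established for all m ≥ 1.
Therefore the largest such d is 24.

d = 24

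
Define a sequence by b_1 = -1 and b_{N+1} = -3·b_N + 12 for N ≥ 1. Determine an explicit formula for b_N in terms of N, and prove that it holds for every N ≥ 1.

b_N = -4(-3)^(N - 1) + 3

Computing the first terms: b_1 = -1, b_2 = 15, b_3 = -33. This suggests b_N = -4(-3)^(N - 1) + 3.
When N = 1: the formula gives -1 = -1 = b_1.
Inductive step: assume the claim holds for N = i, so b_i = -4(-3)^(i - 1) + 3.
Then b_{i+1} = -3·b_i + 12 = -3·(-4(-3)^(i - 1) + 3) + 12 = -4(-3)^i + 3 = -4(-3)^((i+1) - 1) + 3,
which is the claimed formula at N = i+1.
By the principle of mathematical induction, the result holds for all N ≥ 1.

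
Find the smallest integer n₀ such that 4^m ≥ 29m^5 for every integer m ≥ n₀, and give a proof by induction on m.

At m = 11: 4194304 < 4670479, so the inequality fails and n₀ ≥ 12. We prove 4^m ≥ 29m^5 for all m ≥ 12.
For the base case m = 12: 4^m = 16777216 and 29m^5 = 7216128, so 16777216 ≥ 7216128.
For the inductive step, assume it holds for an arbitrary r ≥ 12, so 4^r ≥ 29r^5.
Then 4^(r + 1) = 4·(4^r) ≥ 4·(29r^5).
Also, for r ≥ 12 we have 4·(29r^5) ≥ 29(r+1)^5, since 4 ≥ (1 + 1/r)^5 for all r ≥ 12.
Combining, 4^(r + 1) ≥ 29(r+1)^5.
This completes the induction.
Hence the smallest such n₀ is 12.

n₀ = 12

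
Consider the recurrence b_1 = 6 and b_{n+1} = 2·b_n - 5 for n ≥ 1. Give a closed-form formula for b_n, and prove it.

Computing the first terms: b_1 = 6, b_2 = 7, b_3 = 9. This suggests b_n = 2^(n - 1) + 5.
Base step (n = 1): the formula gives 6 = 6 = b_1.
For the inductive step, assume it holds for an arbitrary r ≥ 1, so b_r = 2^(r - 1) + 5.
Then b_{r+1} = 2·b_r - 5 = 2·(2^(r - 1) + 5) - 5 = 2^r + 5 = 2^((r+1) - 1) + 5,
which is the claimed formula at n = r+1.
This completes the induction.

b_n = 2^(n - 1) + 5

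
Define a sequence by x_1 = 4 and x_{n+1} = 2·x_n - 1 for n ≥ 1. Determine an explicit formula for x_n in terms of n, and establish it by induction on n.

Computing the first terms: x_1 = 4, x_2 = 7, x_3 = 13. This suggests x_n = 3·2^(n - 1) + 1.
Base step (n = 1): the formula gives 4 = 4 = x_1.
For the inductive step, assume it holds for an arbitrary r ≥ 1, so x_r = 3·2^(r - 1) + 1.
Then x_{r+1} = 2·x_r - 1 = 2·(3·2^(r - 1) + 1) - 1 = 3·2^r + 1 = 3·2^((r+1) - 1) + 1,
which is the claimed formula at n = r+1.
By the principle of mathematical induction, the result holds for all n ≥ 1.

x_n = 3·2^(n - 1) + 1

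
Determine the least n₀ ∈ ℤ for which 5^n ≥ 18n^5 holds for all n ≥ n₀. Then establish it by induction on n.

At n = 8: 390625 < 589824, so the inequality fails and n₀ ≥ 9. We prove 5^n ≥ 18n^5 for all n ≥ 9.
Base case (n = 9): 5^n = 1953125 and 18n^5 = 1062882, so 1953125 ≥ 1062882.
Inductive step: suppose the statement holds for some r ≥ 9, so 5^r ≥ 18r^5.
Then 5^(r + 1) = 5·(5^r) ≥ 5·(18r^5).
Also, for r ≥ 9 we have 5·(18r^5) ≥ 18(r+1)^5, since 5 ≥ (1 + 1/r)^5 for all r ≥ 9.
Combining, 5^(r + 1) ≥ 18(r+1)^5.
This completes the induction.
Hence the smallest such n₀ is 9.

n₀ = 9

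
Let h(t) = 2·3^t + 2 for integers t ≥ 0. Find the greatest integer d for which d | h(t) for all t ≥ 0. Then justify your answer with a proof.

d = 4

Computing the first values: h(0) = 4 and h(1) = 8; gcd(4, 8) = 4, so d ≤ 4.
We prove 4 | 2·3^t + 2 for all t ≥ 0 by induction on t.
Base case (t = 0): h(0) = 4 = 4·(1), so 4 | h(0).
For the inductive step, assume it holds for an arbitrary j ≥ 0, i.e. 4 | h(j). Then
h(j+1) = 2·3^(j+1) + 2 = 3·(2·3^j + 2) - 4 = 3·h(j) - 4. The first term is divisible by 4 by the inductive hypothesis, and -4 is divisible by 4. Hence 4 | h(j+1).
Hence, by induction on t, the claim holds for every t ≥ 0.
Therefore the largest such d is 4.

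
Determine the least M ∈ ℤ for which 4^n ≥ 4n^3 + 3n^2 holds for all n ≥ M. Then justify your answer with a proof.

At n = 4: 256 < 304, so the inequality fails and M ≥ 5. We prove 4^n ≥ 4n^3 + 3n^2 for all n ≥ 5.
Base case (n = 5): 4^n = 1024 and 4n^3 + 3n^2 = 575, so 1024 ≥ 575.
Suppose the result is true for n = m, so 4^m ≥ 4m^3 + 3m^2.
Then 4^(m + 1) = 4·(4^m) ≥ 4·(4m^3 + 3m^2).
Also, for m ≥ 5 we have 4·(4m^3 + 3m^2) ≥ 4(m+1)^3 + 3(m+1)^2, since 4·(4m^3 + 3m^2) − (4(m+1)^3 + 3(m+1)^2) = 12m^3 - 3m^2 - 18m - 7, which is nonnegative for all m ≥ 5.
Combining, 4^(m + 1) ≥ 4(m+1)^3 + 3(m+1)^2.
This completes the induction.
Hence the smallest such M is 5.

M = 5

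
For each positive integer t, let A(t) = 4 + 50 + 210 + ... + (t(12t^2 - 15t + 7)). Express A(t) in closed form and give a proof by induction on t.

We claim A(t) = t(t + 1)(3t^2 - 2t + 1) for all t ≥ 1.
For the base case t = 1: A(1) = 4, and the closed form gives 4. They agree.
Inductive step: suppose the statement holds for some r ≥ 1, so A(r) = r(3r^3 + r^2 - r + 1).
Then A(r+1) = A(r) + (12r^3 + 21r^2 + 13r + 4) = (r(3r^3 + r^2 - r + 1)) + (12r^3 + 21r^2 + 13r + 4).
Simplifying, A(r+1) = (r + 1)(r + 2)(3r^2 + 4r + 2) = (r+1)((r+1) + 1)(3(r+1)^2 - 2(r+1) + 1),
which is the closed form with t = r+1.
By the principle of mathematical induction, the result holds for all t ≥ 1.

A(t) = t(t + 1)(3t^2 - 2t + 1)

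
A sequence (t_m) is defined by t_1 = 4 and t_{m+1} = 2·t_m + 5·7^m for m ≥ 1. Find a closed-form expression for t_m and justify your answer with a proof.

t_m = -3·2^(m - 1) + 7^m

Computing the first terms: t_1 = 4, t_2 = 43, t_3 = 331. This suggests t_m = -3·2^(m - 1) + 7^m.
For the base case m = 1: the formula gives 4 = 4 = t_1.
For the inductive step, assume it holds for an arbitrary j ≥ 1, so t_j = -3·2^(j - 1) + 7^j.
Then t_{j+1} = 2·t_j + 5·7^j = 2·(-3·2^(j - 1) + 7^j) + 5·7^j = -3·2^j + 7^(j + 1) = -3·2^((j+1) - 1) + 7^(j+1),
which is the claimed formula at m = j+1.
By induction, the statement is established for all m ≥ 1.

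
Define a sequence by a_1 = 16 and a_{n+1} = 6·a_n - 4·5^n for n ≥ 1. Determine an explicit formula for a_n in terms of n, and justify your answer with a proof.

a_n = 4·5^n - 4·6^(n - 1)

Computing the first terms: a_1 = 16, a_2 = 76, a_3 = 356. This suggests a_n = 4·5^n - 4·6^(n - 1).
When n = 1: the formula gives 16 = 16 = a_1.
For the inductive step, assume it holds for an arbitrary j ≥ 1, so a_j = 4·5^j - 4·6^(j - 1).
Then a_{j+1} = 6·a_j - 4·5^j = 6·(4·5^j - 4·6^(j - 1)) - 4·5^j = 4·5^(j + 1) - 4·6^j = 4·5^(j+1) - 4·6^((j+1) - 1),
which is the claimed formula at n = j+1.
By the principle of mathematical induction, the result holds for all n ≥ 1.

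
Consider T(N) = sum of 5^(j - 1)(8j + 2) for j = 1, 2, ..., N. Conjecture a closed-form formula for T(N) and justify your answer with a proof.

We claim T(N) = 2·5^N·N for all N ≥ 1.
Base case (N = 1): T(1) = 10, and the closed form gives 10. They agree.
Inductive step: assume the claim holds for N = j, so T(j) = 2·5^j·j.
Then T(j+1) = T(j) + (5^j(8j + 10)) = (2·5^j·j) + (5^j(8j + 10)).
Simplifying, T(j+1) = 10·5^j(j + 1) = 2·5^(j+1)·(j+1),
which is the closed form with N = j+1.
By the principle of mathematical induction, the result holds for all N ≥ 1.

T(N) = 2·5^N·N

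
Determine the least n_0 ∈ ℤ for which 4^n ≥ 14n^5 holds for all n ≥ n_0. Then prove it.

n_0 = 11

At n = 10: 1048576 < 1400000, so the inequality fails and n_0 ≥ 11. We prove 4^n ≥ 14n^5 for all n ≥ 11.
For the base case n = 11: 4^n = 4194304 and 14n^5 = 2254714, so 4194304 ≥ 2254714.
Inductive step: assume the claim holds for n = p, so 4^p ≥ 14p^5.
Then 4^(p + 1) = 4·(4^p) ≥ 4·(14p^5).
Also, for p ≥ 11 we have 4·(14p^5) ≥ 14(p+1)^5, since 4 ≥ (1 + 1/p)^5 for all p ≥ 11.
Combining, 4^(p + 1) ≥ 14(p+1)^5.
Hence, by induction on n, the claim holds for every n ≥ 11.
Hence the smallest such n_0 is 11.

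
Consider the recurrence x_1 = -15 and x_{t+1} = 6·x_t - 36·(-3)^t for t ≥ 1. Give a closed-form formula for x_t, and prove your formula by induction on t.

Computing the first terms: x_1 = -15, x_2 = 18, x_3 = -216. This suggests x_t = 4(-3)^t - 3·6^(t - 1).
When t = 1: the formula gives -15 = -15 = x_1.
Inductive step: assume the claim holds for t = k, so x_k = 4(-3)^k - 3·6^(k - 1).
Then x_{k+1} = 6·x_k - 36·(-3)^k = 6·(4(-3)^k - 3·6^(k - 1)) - 36·(-3)^k = 4(-3)^(k + 1) - 3·6^k = 4(-3)^(k+1) - 3·6^((k+1) - 1),
which is the claimed formula at t = k+1.
This completes the induction.

x_t = 4(-3)^t - 3·6^(t - 1)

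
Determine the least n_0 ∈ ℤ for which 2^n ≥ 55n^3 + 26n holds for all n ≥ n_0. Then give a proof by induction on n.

n_0 = 19

At n = 18: 262144 < 321228, so the inequality fails and n_0 ≥ 19. We prove 2^n ≥ 55n^3 + 26n for all n ≥ 19.
Base case (n = 19): 2^n = 524288 and 55n^3 + 26n = 377739, so 524288 ≥ 377739.
Inductive step: suppose the statement holds for some i ≥ 19, so 2^i ≥ 55i^3 + 26i.
Then 2^(i + 1) = 2·(2^i) ≥ 2·(55i^3 + 26i).
Also, for i ≥ 19 we have 2·(55i^3 + 26i) ≥ 55(i+1)^3 + 26(i+1), since 2·(55i^3 + 26i) − (55(i+1)^3 + 26(i+1)) = 55i^3 - 165i^2 - 139i - 81, which is nonnegative for all i ≥ 19.
Combining, 2^(i + 1) ≥ 55(i+1)^3 + 26(i+1).
This completes the induction.
Hence the smallest such n_0 is 19.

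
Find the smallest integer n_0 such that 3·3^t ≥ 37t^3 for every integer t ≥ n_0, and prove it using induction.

n_0 = 8

At t = 7: 6561 < 12691, so the inequality fails and n_0 ≥ 8. We prove 3·3^t ≥ 37t^3 for all t ≥ 8.
For the base case t = 8: 3·3^t = 19683 and 37t^3 = 18944, so 19683 ≥ 18944.
For the inductive step, assume it holds for an arbitrary k ≥ 8, so 3·3^k ≥ 37k^3.
Then 3·3^(k + 1) = 3·(3·3^k) ≥ 3·(37k^3).
Also, for k ≥ 8 we have 3·(37k^3) ≥ 37(k+1)^3, since 3 ≥ (1 + 1/k)^3 for all k ≥ 8.
Combining, 3·3^(k + 1) ≥ 37(k+1)^3.
By the principle of mathematical induction, the result holds for all t ≥ 8.
Hence the smallest such n_0 is 8.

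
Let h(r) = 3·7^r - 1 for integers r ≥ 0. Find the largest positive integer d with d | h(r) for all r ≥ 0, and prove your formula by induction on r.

d = 2

Computing the first values: h(0) = 2 and h(1) = 20; gcd(2, 20) = 2, so d ≤ 2.
We prove 2 | 3·7^r - 1 for all r ≥ 0 by induction on r.
Base case (r = 0): h(0) = 2 = 2·(1), so 2 | h(0).
Inductive step: suppose the statement holds for some m ≥ 0, i.e. 2 | h(m). Then
h(m+1) = 3·7^(m+1) - 1 = 7·(3·7^m - 1) + 6 = 7·h(m) + 6. The first term is divisible by 2 by the inductive hypothesis, and 6 is divisible by 2. Hence 2 | h(m+1).
By induction, the statement is established for all r ≥ 0.
Therefore the largest such d is 2.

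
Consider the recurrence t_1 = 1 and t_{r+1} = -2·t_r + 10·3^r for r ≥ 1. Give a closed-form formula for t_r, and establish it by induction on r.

Computing the first terms: t_1 = 1, t_2 = 28, t_3 = 34. This suggests t_r = -5(-2)^(r - 1) + 2·3^r.
Base step (r = 1): the formula gives 1 = 1 = t_1.
Suppose the result is true for r = p, so t_p = -5(-2)^(p - 1) + 2·3^p.
Then t_{p+1} = -2·t_p + 10·3^p = -2·(-5(-2)^(p - 1) + 2·3^p) + 10·3^p = -5(-2)^p + 2·3^(p + 1) = -5(-2)^((p+1) - 1) + 2·3^(p+1),
which is the claimed formula at r = p+1.
This completes the induction.

t_r = -5(-2)^(r - 1) + 2·3^r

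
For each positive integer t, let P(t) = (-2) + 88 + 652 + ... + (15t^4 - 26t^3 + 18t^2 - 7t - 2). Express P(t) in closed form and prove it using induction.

We claim P(t) = t(3t^4 + t^3 - 2t^2 - t - 3) for all t ≥ 1.
When t = 1: P(1) = -2, and the closed form gives -2. They agree.
For the inductive step, assume it holds for an arbitrary r ≥ 1, so P(r) = r(3r^4 + r^3 - 2r^2 - r - 3).
Then P(r+1) = P(r) + (15r^4 + 34r^3 + 30r^2 + 11r - 2) = (r(3r^4 + r^3 - 2r^2 - r - 3)) + (15r^4 + 34r^3 + 30r^2 + 11r - 2).
Simplifying, P(r+1) = (r + 1)(3r^4 + 13r^3 + 19r^2 + 10r - 2) = (r+1)(3(r+1)^4 + (r+1)^3 - 2(r+1)^2 - (r+1) - 3),
which is the closed form with t = r+1.
Hence, by induction on t, the claim holds for every t ≥ 1.

P(t) = t(3t^4 + t^3 - 2t^2 - t - 3)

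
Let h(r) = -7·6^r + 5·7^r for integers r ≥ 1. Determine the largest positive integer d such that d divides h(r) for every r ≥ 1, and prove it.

Computing the first values: h(1) = -7 and h(2) = -7; gcd(-7, -7) = 7, so d ≤ 7.
We prove 7 | -7·6^r + 5·7^r for all r ≥ 1 by induction on r.
When r = 1: h(1) = -7 = 7·(-1), so 7 | h(1).
Inductive step: suppose the statement holds for some i ≥ 1, i.e. 7 | h(i). Then
h(i+1) − 7·h(i) = (-7·6^(i+1) + 5·7^(i+1)) − 7·(-7·6^i + 5·7^i) = (-7)·6^i·(6 − 7) = (7)·6^i. Since 7 | h(i) by the inductive hypothesis, 7 | 7·h(i); and 7 | 7 since 7 = 7·1. Therefore 7 | h(i+1).
By the principle of mathematical induction, the result holds for all r ≥ 1.
Therefore the largest such d is 7.

d = 7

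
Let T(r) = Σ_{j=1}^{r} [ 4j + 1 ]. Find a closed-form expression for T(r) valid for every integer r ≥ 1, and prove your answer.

T(r) = r(2r + 3)

We claim T(r) = r(2r + 3) for all r ≥ 1.
For the base case r = 1: T(1) = 5, and the closed form gives 5. They agree.
For the inductive step, assume it holds for an arbitrary j ≥ 1, so T(j) = j(2j + 3).
Then T(j+1) = T(j) + (4j + 5) = (j(2j + 3)) + (4j + 5).
Simplifying, T(j+1) = (j + 1)(2j + 5) = (j+1)(2(j+1) + 3),
which is the closed form with r = j+1.
Hence, by induction on r, the claim holds for every r ≥ 1.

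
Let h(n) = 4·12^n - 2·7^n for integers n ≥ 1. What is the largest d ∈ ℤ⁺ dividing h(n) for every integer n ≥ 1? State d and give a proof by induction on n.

Computing the first values: h(1) = 34 and h(2) = 478; gcd(34, 478) = 2, so d ≤ 2.
We prove 2 | 4·12^n - 2·7^n for all n ≥ 1 by induction on n.
Base step (n = 1): h(1) = 34 = 2·(17), so 2 | h(1).
Inductive step: suppose the statement holds for some p ≥ 1, i.e. 2 | h(p). Then
h(p+1) − 12·h(p) = (4·12^(p+1) - 2·7^(p+1)) − 12·(4·12^p - 2·7^p) = (-2)·7^p·(7 − 12) = (10)·7^p. Since 2 | h(p) by the inductive hypothesis, 2 | 12·h(p); and 2 | 10 since 10 = 2·5. Therefore 2 | h(p+1).
By the principle of mathematical induction, the result holds for all n ≥ 1.
Therefore the largest such d is 2.

d = 2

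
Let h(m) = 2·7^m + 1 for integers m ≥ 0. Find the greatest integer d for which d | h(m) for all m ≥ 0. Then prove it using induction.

d = 3

Computing the first values: h(0) = 3 and h(1) = 15; gcd(3, 15) = 3, so d ≤ 3.
We prove 3 | 2·7^m + 1 for all m ≥ 0 by induction on m.
Base case (m = 0): h(0) = 3 = 3·(1), so 3 | h(0).
For the inductive step, assume it holds for an arbitrary p ≥ 0, i.e. 3 | h(p). Then
h(p+1) = 2·7^(p+1) + 1 = 7·(2·7^p + 1) - 6 = 7·h(p) - 6. The first term is divisible by 3 by the inductive hypothesis, and -6 is divisible by 3. Hence 3 | h(p+1).
By induction, the statement is established for all m ≥ 0.
Therefore the largest such d is 3.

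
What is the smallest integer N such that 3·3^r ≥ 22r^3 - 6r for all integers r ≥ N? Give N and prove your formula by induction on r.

At r = 7: 6561 < 7504, so the inequality fails and N ≥ 8. We prove 3·3^r ≥ 22r^3 - 6r for all r ≥ 8.
For the base case r = 8: 3·3^r = 19683 and 22r^3 - 6r = 11216, so 19683 ≥ 11216.
Inductive step: assume the claim holds for r = i, so 3·3^i ≥ 22i^3 - 6i.
Then 3·3^(i + 1) = 3·(3·3^i) ≥ 3·(22i^3 - 6i).
Also, for i ≥ 8 we have 3·(22i^3 - 6i) ≥ 22(i+1)^3 - 6(i+1), since 3·(22i^3 - 6i) − (22(i+1)^3 - 6(i+1)) = 44i^3 - 66i^2 - 78i - 16, which is nonnegative for all i ≥ 8.
Combining, 3·3^(i + 1) ≥ 22(i+1)^3 - 6(i+1).
By induction, the statement is established for all r ≥ 8.
Hence the smallest such N is 8.

N = 8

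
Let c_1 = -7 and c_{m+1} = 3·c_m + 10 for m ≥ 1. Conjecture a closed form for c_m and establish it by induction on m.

c_m = -2·3^(m - 1) - 5

Computing the first terms: c_1 = -7, c_2 = -11, c_3 = -23. This suggests c_m = -2·3^(m - 1) - 5.
Base case (m = 1): the formula gives -7 = -7 = c_1.
For the inductive step, assume it holds for an arbitrary j ≥ 1, so c_j = -2·3^(j - 1) - 5.
Then c_{j+1} = 3·c_j + 10 = 3·(-2·3^(j - 1) - 5) + 10 = -2·3^j - 5 = -2·3^((j+1) - 1) - 5,
which is the claimed formula at m = j+1.
By induction, the statement is established for all m ≥ 1.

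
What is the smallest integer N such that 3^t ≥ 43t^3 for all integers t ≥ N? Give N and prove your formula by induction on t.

N = 10

At t = 9: 19683 < 31347, so the inequality fails and N ≥ 10. We prove 3^t ≥ 43t^3 for all t ≥ 10.
Base case (t = 10): 3^t = 59049 and 43t^3 = 43000, so 59049 ≥ 43000.
Inductive step: assume the claim holds for t = m, so 3^m ≥ 43m^3.
Then 3^(m + 1) = 3·(3^m) ≥ 3·(43m^3).
Also, for m ≥ 10 we have 3·(43m^3) ≥ 43(m+1)^3, since 3 ≥ (1 + 1/m)^3 for all m ≥ 10.
Combining, 3^(m + 1) ≥ 43(m+1)^3.
By induction, the statement is established for all t ≥ 10.
Hence the smallest such N is 10.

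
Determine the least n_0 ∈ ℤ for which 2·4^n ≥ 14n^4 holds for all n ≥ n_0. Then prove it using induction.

At n = 7: 32768 < 33614, so the inequality fails and n_0 ≥ 8. We prove 2·4^n ≥ 14n^4 for all n ≥ 8.
Base case (n = 8): 2·4^n = 131072 and 14n^4 = 57344, so 131072 ≥ 57344.
Inductive step: assume the claim holds for n = k, so 2·4^k ≥ 14k^4.
Then 2·4^(k + 1) = 4·(2·4^k) ≥ 4·(14k^4).
Also, for k ≥ 8 we have 4·(14k^4) ≥ 14(k+1)^4, since 4 ≥ (1 + 1/k)^4 for all k ≥ 8.
Combining, 2·4^(k + 1) ≥ 14(k+1)^4.
This completes the induction.
Hence the smallest such n_0 is 8.

n_0 = 8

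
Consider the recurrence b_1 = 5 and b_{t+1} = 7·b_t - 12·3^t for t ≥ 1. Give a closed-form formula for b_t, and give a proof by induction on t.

Computing the first terms: b_1 = 5, b_2 = -1, b_3 = -115. This suggests b_t = 3^(t + 1) - 4·7^(t - 1).
When t = 1: the formula gives 5 = 5 = b_1.
For the inductive step, assume it holds for an arbitrary k ≥ 1, so b_k = 3^(k + 1) - 4·7^(k - 1).
Then b_{k+1} = 7·b_k - 12·3^k = 7·(3^(k + 1) - 4·7^(k - 1)) - 12·3^k = 3^(k + 2) - 4·7^k = 3^((k+1) + 1) - 4·7^((k+1) - 1),
which is the claimed formula at t = k+1.
By the principle of mathematical induction, the result holds for all t ≥ 1.

b_t = 3^(t + 1) - 4·7^(t - 1)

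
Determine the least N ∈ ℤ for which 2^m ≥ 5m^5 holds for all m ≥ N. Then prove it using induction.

N = 26

At m = 25: 33554432 < 48828125, so the inequality fails and N ≥ 26. We prove 2^m ≥ 5m^5 for all m ≥ 26.
For the base case m = 26: 2^m = 67108864 and 5m^5 = 59406880, so 67108864 ≥ 59406880.
Inductive step: suppose the statement holds for some i ≥ 26, so 2^i ≥ 5i^5.
Then 2^(i + 1) = 2·(2^i) ≥ 2·(5i^5).
Also, for i ≥ 26 we have 2·(5i^5) ≥ 5(i+1)^5, since 2 ≥ (1 + 1/i)^5 for all i ≥ 26.
Combining, 2^(i + 1) ≥ 5(i+1)^5.
This completes the induction.
Hence the smallest such N is 26.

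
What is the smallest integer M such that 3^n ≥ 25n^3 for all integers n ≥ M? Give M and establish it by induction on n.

M = 9

At n = 8: 6561 < 12800, so the inequality fails and M ≥ 9. We prove 3^n ≥ 25n^3 for all n ≥ 9.
When n = 9: 3^n = 19683 and 25n^3 = 18225, so 19683 ≥ 18225.
For the inductive step, assume it holds for an arbitrary j ≥ 9, so 3^j ≥ 25j^3.
Then 3^(j + 1) = 3·(3^j) ≥ 3·(25j^3).
Also, for j ≥ 9 we have 3·(25j^3) ≥ 25(j+1)^3, since 3 ≥ (1 + 1/j)^3 for all j ≥ 9.
Combining, 3^(j + 1) ≥ 25(j+1)^3.
By the principle of mathematical induction, the result holds for all n ≥ 9.
Hence the smallest such M is 9.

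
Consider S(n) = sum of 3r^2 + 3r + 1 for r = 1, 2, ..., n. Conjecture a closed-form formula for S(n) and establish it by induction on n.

S(n) = n(n^2 + 3n + 3)

We claim S(n) = n(n^2 + 3n + 3) for all n ≥ 1.
For the base case n = 1: S(1) = 7, and the closed form gives 7. They agree.
Inductive step: assume the claim holds for n = r, so S(r) = r(r^2 + 3r + 3).
Then S(r+1) = S(r) + (3r^2 + 9r + 7) = (r(r^2 + 3r + 3)) + (3r^2 + 9r + 7).
Simplifying, S(r+1) = (r + 1)(r^2 + 5r + 7) = (r+1)((r+1)^2 + 3(r+1) + 3),
which is the closed form with n = r+1.
This completes the induction.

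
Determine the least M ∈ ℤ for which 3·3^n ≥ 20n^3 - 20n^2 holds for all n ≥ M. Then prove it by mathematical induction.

M = 7

At n = 6: 2187 < 3600, so the inequality fails and M ≥ 7. We prove 3·3^n ≥ 20n^3 - 20n^2 for all n ≥ 7.
When n = 7: 3·3^n = 6561 and 20n^3 - 20n^2 = 5880, so 6561 ≥ 5880.
For the inductive step, assume it holds for an arbitrary j ≥ 7, so 3·3^j ≥ 20j^3 - 20j^2.
Then 3·3^(j + 1) = 3·(3·3^j) ≥ 3·(20j^3 - 20j^2).
Also, for j ≥ 7 we have 3·(20j^3 - 20j^2) ≥ 20(j+1)^3 - 20(j+1)^2, since 3·(20j^3 - 20j^2) − (20(j+1)^3 - 20(j+1)^2) = 40j^3 - 100j^2 - 20j, which is nonnegative for all j ≥ 7.
Combining, 3·3^(j + 1) ≥ 20(j+1)^3 - 20(j+1)^2.
By the principle of mathematical induction, the result holds for all n ≥ 7.
Hence the smallest such M is 7.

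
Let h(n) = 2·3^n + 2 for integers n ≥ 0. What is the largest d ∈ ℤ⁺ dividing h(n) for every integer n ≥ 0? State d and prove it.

d = 4

Computing the first values: h(0) = 4 and h(1) = 8; gcd(4, 8) = 4, so d ≤ 4.
We prove 4 | 2·3^n + 2 for all n ≥ 0 by induction on n.
Base case (n = 0): h(0) = 4 = 4·(1), so 4 | h(0).
Inductive step: assume the claim holds for n = k, i.e. 4 | h(k). Then
h(k+1) = 2·3^(k+1) + 2 = 3·(2·3^k + 2) - 4 = 3·h(k) - 4. The first term is divisible by 4 by the inductive hypothesis, and -4 is divisible by 4. Hence 4 | h(k+1).
By induction, the statement is established for all n ≥ 0.
Therefore the largest such d is 4.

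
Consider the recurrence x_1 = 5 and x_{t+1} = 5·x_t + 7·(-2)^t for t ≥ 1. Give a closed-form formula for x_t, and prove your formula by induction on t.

x_t = -(-2)^t + 3·5^(t - 1)

Computing the first terms: x_1 = 5, x_2 = 11, x_3 = 83. This suggests x_t = -(-2)^t + 3·5^(t - 1).
Base step (t = 1): the formula gives 5 = 5 = x_1.
Inductive step: assume the claim holds for t = p, so x_p = -(-2)^p + 3·5^(p - 1).
Then x_{p+1} = 5·x_p + 7·(-2)^p = 5·(-(-2)^p + 3·5^(p - 1)) + 7·(-2)^p = -(-2)^(p + 1) + 3·5^p = -(-2)^(p+1) + 3·5^((p+1) - 1),
which is the claimed formula at t = p+1.
This completes the induction.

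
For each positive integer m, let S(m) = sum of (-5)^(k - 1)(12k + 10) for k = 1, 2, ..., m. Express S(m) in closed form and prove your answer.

S(m) = -2(-5)^m(m + 1) + 2

We claim S(m) = -2(-5)^m(m + 1) + 2 for all m ≥ 1.
Base step (m = 1): S(1) = 22, and the closed form gives 22. They agree.
Inductive step: assume the claim holds for m = k, so S(k) = -2(-5)^k(k + 1) + 2.
Then S(k+1) = S(k) + ((-5)^k(12k + 22)) = (-2(-5)^k(k + 1) + 2) + ((-5)^k(12k + 22)).
Simplifying, S(k+1) = 10(-5)^k·k + 20(-5)^k + 2 = -2(-5)^(k+1)((k+1) + 1) + 2,
which is the closed form with m = k+1.
Hence, by induction on m, the claim holds for every m ≥ 1.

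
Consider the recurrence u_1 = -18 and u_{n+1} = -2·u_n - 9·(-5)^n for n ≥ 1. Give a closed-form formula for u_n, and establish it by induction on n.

u_n = -3(-2)^(n - 1) + 3(-5)^n

Computing the first terms: u_1 = -18, u_2 = 81, u_3 = -387. This suggests u_n = -3(-2)^(n - 1) + 3(-5)^n.
Base case (n = 1): the formula gives -18 = -18 = u_1.
Inductive step: suppose the statement holds for some j ≥ 1, so u_j = -3(-2)^(j - 1) + 3(-5)^j.
Then u_{j+1} = -2·u_j - 9·(-5)^j = -2·(-3(-2)^(j - 1) + 3(-5)^j) - 9·(-5)^j = -3(-2)^j + 3(-5)^(j + 1) = -3(-2)^((j+1) - 1) + 3(-5)^(j+1),
which is the claimed formula at n = j+1.
By induction, the statement is established for all n ≥ 1.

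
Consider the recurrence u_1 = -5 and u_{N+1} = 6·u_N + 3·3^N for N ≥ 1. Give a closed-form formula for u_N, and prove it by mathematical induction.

u_N = -3^N - 2·6^(N - 1)

Computing the first terms: u_1 = -5, u_2 = -21, u_3 = -99. This suggests u_N = -3^N - 2·6^(N - 1).
Base step (N = 1): the formula gives -5 = -5 = u_1.
Inductive step: suppose the statement holds for some k ≥ 1, so u_k = -3^k - 2·6^(k - 1).
Then u_{k+1} = 6·u_k + 3·3^k = 6·(-3^k - 2·6^(k - 1)) + 3·3^k = -3^(k + 1) - 2·6^k = -3^(k+1) - 2·6^((k+1) - 1),
which is the claimed formula at N = k+1.
Hence, by induction on N, the claim holds for every N ≥ 1.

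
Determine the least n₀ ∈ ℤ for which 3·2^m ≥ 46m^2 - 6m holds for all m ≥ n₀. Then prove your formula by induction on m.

n₀ = 11

At m = 10: 3072 < 4540, so the inequality fails and n₀ ≥ 11. We prove 3·2^m ≥ 46m^2 - 6m for all m ≥ 11.
Base case (m = 11): 3·2^m = 6144 and 46m^2 - 6m = 5500, so 6144 ≥ 5500.
For the inductive step, assume it holds for an arbitrary k ≥ 11, so 3·2^k ≥ 46k^2 - 6k.
Then 3·2^(k + 1) = 2·(3·2^k) ≥ 2·(46k^2 - 6k).
Also, for k ≥ 11 we have 2·(46k^2 - 6k) ≥ 46(k+1)^2 - 6(k+1), since 2·(46k^2 - 6k) − (46(k+1)^2 - 6(k+1)) = 46k^2 - 98k - 40, which is nonnegative for all k ≥ 11.
Combining, 3·2^(k + 1) ≥ 46(k+1)^2 - 6(k+1).
This completes the induction.
Hence the smallest such n₀ is 11.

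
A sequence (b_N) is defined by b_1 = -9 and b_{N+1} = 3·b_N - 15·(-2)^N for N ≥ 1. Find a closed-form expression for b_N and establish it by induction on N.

b_N = 3(-2)^N - 3^N

Computing the first terms: b_1 = -9, b_2 = 3, b_3 = -51. This suggests b_N = 3(-2)^N - 3^N.
Base step (N = 1): the formula gives -9 = -9 = b_1.
Suppose the result is true for N = r, so b_r = 3(-2)^r - 3^r.
Then b_{r+1} = 3·b_r - 15·(-2)^r = 3·(3(-2)^r - 3^r) - 15·(-2)^r = 3(-2)^(r + 1) - 3^(r + 1),
which is the claimed formula at N = r+1.
This completes the induction.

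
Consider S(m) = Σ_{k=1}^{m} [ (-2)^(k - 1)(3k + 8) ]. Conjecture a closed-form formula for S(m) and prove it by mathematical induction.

S(m) = -(-2)^m(m + 3) + 3

We claim S(m) = -(-2)^m(m + 3) + 3 for all m ≥ 1.
For the base case m = 1: S(1) = 11, and the closed form gives 11. They agree.
For the inductive step, assume it holds for an arbitrary k ≥ 1, so S(k) = -(-2)^k(k + 3) + 3.
Then S(k+1) = S(k) + ((-2)^k(3k + 11)) = (-(-2)^k(k + 3) + 3) + ((-2)^k(3k + 11)).
Simplifying, S(k+1) = -(-2)^(k + 1)k - (-2)^(k + 3) + 3 = -(-2)^(k+1)((k+1) + 3) + 3,
which is the closed form with m = k+1.
This completes the induction.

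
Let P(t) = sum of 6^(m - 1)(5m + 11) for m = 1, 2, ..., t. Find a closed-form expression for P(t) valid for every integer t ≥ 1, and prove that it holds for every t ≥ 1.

P(t) = 6^t(t + 2) - 2

We claim P(t) = 6^t(t + 2) - 2 for all t ≥ 1.
Base case (t = 1): P(1) = 16, and the closed form gives 16. They agree.
Suppose the result is true for t = m, so P(m) = 6^m(m + 2) - 2.
Then P(m+1) = P(m) + (6^m(5m + 16)) = (6^m(m + 2) - 2) + (6^m(5m + 16)).
Simplifying, P(m+1) = 6·6^m·m + 18·6^m - 2 = 6^(m+1)((m+1) + 2) - 2,
which is the closed form with t = m+1.
By the principle of mathematical induction, the result holds for all t ≥ 1.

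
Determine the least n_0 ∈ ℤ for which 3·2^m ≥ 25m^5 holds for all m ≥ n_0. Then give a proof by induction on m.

At m = 26: 201326592 < 297034400, so the inequality fails and n_0 ≥ 27. We prove 3·2^m ≥ 25m^5 for all m ≥ 27.
Base step (m = 27): 3·2^m = 402653184 and 25m^5 = 358722675, so 402653184 ≥ 358722675.
For the inductive step, assume it holds for an arbitrary i ≥ 27, so 3·2^i ≥ 25i^5.
Then 3·2^(i + 1) = 2·(3·2^i) ≥ 2·(25i^5).
Also, for i ≥ 27 we have 2·(25i^5) ≥ 25(i+1)^5, since 2 ≥ (1 + 1/i)^5 for all i ≥ 27.
Combining, 3·2^(i + 1) ≥ 25(i+1)^5.
This completes the induction.
Hence the smallest such n_0 is 27.

n_0 = 27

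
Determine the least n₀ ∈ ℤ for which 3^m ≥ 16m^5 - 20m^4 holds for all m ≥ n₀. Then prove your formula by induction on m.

n₀ = 15

At m = 14: 4782969 < 7836864, so the inequality fails and n₀ ≥ 15. We prove 3^m ≥ 16m^5 - 20m^4 for all m ≥ 15.
For the base case m = 15: 3^m = 14348907 and 16m^5 - 20m^4 = 11137500, so 14348907 ≥ 11137500.
Inductive step: assume the claim holds for m = j, so 3^j ≥ 16j^5 - 20j^4.
Then 3^(j + 1) = 3·(3^j) ≥ 3·(16j^5 - 20j^4).
Also, for j ≥ 15 we have 3·(16j^5 - 20j^4) ≥ 16(j+1)^5 - 20(j+1)^4, since 3·(16j^5 - 20j^4) − (16(j+1)^5 - 20(j+1)^4) = 32j^5 - 120j^4 - 80j^3 - 40j^2 + 4, which is nonnegative for all j ≥ 15.
Combining, 3^(j + 1) ≥ 16(j+1)^5 - 20(j+1)^4.
Hence, by induction on m, the claim holds for every m ≥ 15.
Hence the smallest such n₀ is 15.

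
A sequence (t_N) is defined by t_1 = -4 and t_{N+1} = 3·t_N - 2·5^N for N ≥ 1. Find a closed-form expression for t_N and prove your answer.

t_N = 3^(N - 1) - 5^N

Computing the first terms: t_1 = -4, t_2 = -22, t_3 = -116. This suggests t_N = 3^(N - 1) - 5^N.
For the base case N = 1: the formula gives -4 = -4 = t_1.
Inductive step: assume the claim holds for N = m, so t_m = 3^(m - 1) - 5^m.
Then t_{m+1} = 3·t_m - 2·5^m = 3·(3^(m - 1) - 5^m) - 2·5^m = 3^m - 5^(m + 1) = 3^((m+1) - 1) - 5^(m+1),
which is the claimed formula at N = m+1.
Hence, by induction on N, the claim holds for every N ≥ 1.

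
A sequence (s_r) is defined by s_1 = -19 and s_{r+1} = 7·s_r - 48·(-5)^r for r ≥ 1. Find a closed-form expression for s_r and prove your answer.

s_r = 4(-5)^r + 7^(r - 1)

Computing the first terms: s_1 = -19, s_2 = 107, s_3 = -451. This suggests s_r = 4(-5)^r + 7^(r - 1).
For the base case r = 1: the formula gives -19 = -19 = s_1.
Suppose the result is true for r = j, so s_j = 4(-5)^j + 7^(j - 1).
Then s_{j+1} = 7·s_j - 48·(-5)^j = 7·(4(-5)^j + 7^(j - 1)) - 48·(-5)^j = 4(-5)^(j + 1) + 7^j = 4(-5)^(j+1) + 7^((j+1) - 1),
which is the claimed formula at r = j+1.
By induction, the statement is established for all r ≥ 1.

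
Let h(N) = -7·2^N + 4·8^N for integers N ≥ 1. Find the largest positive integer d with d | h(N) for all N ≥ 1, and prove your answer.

Computing the first values: h(1) = 18 and h(2) = 228; gcd(18, 228) = 6, so d ≤ 6.
We prove 6 | -7·2^N + 4·8^N for all N ≥ 1 by induction on N.
Base case (N = 1): h(1) = 18 = 6·(3), so 6 | h(1).
Inductive step: assume the claim holds for N = j, i.e. 6 | h(j). Then
h(j+1) − 8·h(j) = (-7·2^(j+1) + 4·8^(j+1)) − 8·(-7·2^j + 4·8^j) = (-7)·2^j·(2 − 8) = (42)·2^j. Since 6 | h(j) by the inductive hypothesis, 6 | 8·h(j); and 6 | 42 since 42 = 6·7. Therefore 6 | h(j+1).
Hence, by induction on N, the claim holds for every N ≥ 1.
Therefore the largest such d is 6.

d = 6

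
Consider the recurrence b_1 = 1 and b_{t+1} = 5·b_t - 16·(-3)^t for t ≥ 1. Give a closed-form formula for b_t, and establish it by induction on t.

Computing the first terms: b_1 = 1, b_2 = 53, b_3 = 121. This suggests b_t = 2(-3)^t + 7·5^(t - 1).
Base case (t = 1): the formula gives 1 = 1 = b_1.
Inductive step: suppose the statement holds for some m ≥ 1, so b_m = 2(-3)^m + 7·5^(m - 1).
Then b_{m+1} = 5·b_m - 16·(-3)^m = 5·(2(-3)^m + 7·5^(m - 1)) - 16·(-3)^m = 2(-3)^(m + 1) + 7·5^m = 2(-3)^(m+1) + 7·5^((m+1) - 1),
which is the claimed formula at t = m+1.
This completes the induction.

b_t = 2(-3)^t + 7·5^(t - 1)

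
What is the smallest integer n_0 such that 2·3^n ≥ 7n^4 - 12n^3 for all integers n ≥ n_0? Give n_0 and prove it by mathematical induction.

At n = 8: 13122 < 22528, so the inequality fails and n_0 ≥ 9. We prove 2·3^n ≥ 7n^4 - 12n^3 for all n ≥ 9.
Base case (n = 9): 2·3^n = 39366 and 7n^4 - 12n^3 = 37179, so 39366 ≥ 37179.
For the inductive step, assume it holds for an arbitrary m ≥ 9, so 2·3^m ≥ 7m^4 - 12m^3.
Then 2·3^(m + 1) = 3·(2·3^m) ≥ 3·(7m^4 - 12m^3).
Also, for m ≥ 9 we have 3·(7m^4 - 12m^3) ≥ 7(m+1)^4 - 12(m+1)^3, since 3·(7m^4 - 12m^3) − (7(m+1)^4 - 12(m+1)^3) = 14m^4 - 52m^3 - 6m^2 + 8m + 5, which is nonnegative for all m ≥ 9.
Combining, 2·3^(m + 1) ≥ 7(m+1)^4 - 12(m+1)^3.
This completes the induction.
Hence the smallest such n_0 is 9.

n_0 = 9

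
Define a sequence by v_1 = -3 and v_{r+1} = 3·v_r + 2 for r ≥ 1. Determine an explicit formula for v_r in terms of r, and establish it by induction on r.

Computing the first terms: v_1 = -3, v_2 = -7, v_3 = -19. This suggests v_r = -2·3^(r - 1) - 1.
When r = 1: the formula gives -3 = -3 = v_1.
For the inductive step, assume it holds for an arbitrary m ≥ 1, so v_m = -2·3^(m - 1) - 1.
Then v_{m+1} = 3·v_m + 2 = 3·(-2·3^(m - 1) - 1) + 2 = -2·3^m - 1 = -2·3^((m+1) - 1) - 1,
which is the claimed formula at r = m+1.
This completes the induction.

v_r = -2·3^(r - 1) - 1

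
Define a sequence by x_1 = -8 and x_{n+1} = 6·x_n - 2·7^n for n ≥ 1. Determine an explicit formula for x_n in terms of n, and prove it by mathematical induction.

x_n = 6^n - 2·7^n

Computing the first terms: x_1 = -8, x_2 = -62, x_3 = -470. This suggests x_n = 6^n - 2·7^n.
Base step (n = 1): the formula gives -8 = -8 = x_1.
Inductive step: suppose the statement holds for some i ≥ 1, so x_i = 6^i - 2·7^i.
Then x_{i+1} = 6·x_i - 2·7^i = 6·(6^i - 2·7^i) - 2·7^i = 6^(i + 1) - 2·7^(i + 1),
which is the claimed formula at n = i+1.
Hence, by induction on n, the claim holds for every n ≥ 1.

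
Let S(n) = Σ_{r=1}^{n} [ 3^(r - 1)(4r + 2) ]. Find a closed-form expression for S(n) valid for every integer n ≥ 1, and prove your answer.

We claim S(n) = 2·3^n·n for all n ≥ 1.
When n = 1: S(1) = 6, and the closed form gives 6. They agree.
Inductive step: assume the claim holds for n = r, so S(r) = 2·3^r·r.
Then S(r+1) = S(r) + (3^r(4r + 6)) = (2·3^r·r) + (3^r(4r + 6)).
Simplifying, S(r+1) = 6·3^r(r + 1) = 2·3^(r+1)·(r+1),
which is the closed form with n = r+1.
By induction, the statement is established for all n ≥ 1.

S(n) = 2·3^n·n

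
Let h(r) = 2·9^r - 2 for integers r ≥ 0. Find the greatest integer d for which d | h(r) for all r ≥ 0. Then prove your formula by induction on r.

Computing the first values: h(0) = 0 and h(1) = 16; gcd(0, 16) = 16, so d ≤ 16.
We prove 16 | 2·9^r - 2 for all r ≥ 0 by induction on r.
When r = 0: h(0) = 0 = 16·(0), so 16 | h(0).
Inductive step: assume the claim holds for r = i, i.e. 16 | h(i). Then
h(i+1) = 2·9^(i+1) - 2 = 9·(2·9^i - 2) + 16 = 9·h(i) + 16. The first term is divisible by 16 by the inductive hypothesis, and 16 is divisible by 16. Hence 16 | h(i+1).
This completes the induction.
Therefore the largest such d is 16.

d = 16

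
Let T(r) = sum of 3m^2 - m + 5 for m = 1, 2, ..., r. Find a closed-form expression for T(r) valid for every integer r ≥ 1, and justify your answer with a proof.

T(r) = r(r^2 + r + 5)

We claim T(r) = r(r^2 + r + 5) for all r ≥ 1.
When r = 1: T(1) = 7, and the closed form gives 7. They agree.
Suppose the result is true for r = m, so T(m) = m(m^2 + m + 5).
Then T(m+1) = T(m) + (-m + 3(m + 1)^2 + 4) = (m(m^2 + m + 5)) + (-m + 3(m + 1)^2 + 4).
Simplifying, T(m+1) = (m + 1)(m^2 + 3m + 7) = (m+1)((m+1)^2 + (m+1) + 5),
which is the closed form with r = m+1.
By induction, the statement is established for all r ≥ 1.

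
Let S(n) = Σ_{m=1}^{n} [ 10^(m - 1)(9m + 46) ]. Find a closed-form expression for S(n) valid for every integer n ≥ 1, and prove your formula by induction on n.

S(n) = 10^n(n + 5) - 5

We claim S(n) = 10^n(n + 5) - 5 for all n ≥ 1.
Base case (n = 1): S(1) = 55, and the closed form gives 55. They agree.
For the inductive step, assume it holds for an arbitrary m ≥ 1, so S(m) = 10^m(m + 5) - 5.
Then S(m+1) = S(m) + (10^m(9m + 55)) = (10^m(m + 5) - 5) + (10^m(9m + 55)).
Simplifying, S(m+1) = 10·10^m·m + 60·10^m - 5 = 10^(m+1)((m+1) + 5) - 5,
which is the closed form with n = m+1.
Hence, by induction on n, the claim holds for every n ≥ 1.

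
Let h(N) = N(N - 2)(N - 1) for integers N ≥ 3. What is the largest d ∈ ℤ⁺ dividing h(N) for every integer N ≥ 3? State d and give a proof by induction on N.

d = 6

Computing the first values: h(3) = 6 and h(4) = 24; gcd(6, 24) = 6, so d ≤ 6.
We prove 6 | N(N - 2)(N - 1) for all N ≥ 3 by induction on N.
Base step (N = 3): h(3) = 6 = 6·(1), so 6 | h(3).
Inductive step: assume the claim holds for N = p, i.e. 6 | h(p). Then
h(p+1) − h(p) = (p-1)·p·(p+1) − (p-2)·(p-1)·p = (p-1)·p·[(p+1) − (p-2)] = 3·(p-1)·p. The product of 2 consecutive integers is divisible by (2)! = 2, so h(p+1) − h(p) is divisible by 3·2 = 6. By the inductive hypothesis 6 | h(p), hence 6 | h(p+1).
This completes the induction.
Therefore the largest such d is 6.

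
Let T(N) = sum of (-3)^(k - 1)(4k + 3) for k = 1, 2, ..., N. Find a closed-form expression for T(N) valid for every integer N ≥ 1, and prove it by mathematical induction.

We claim T(N) = -(-3)^N(N + 1) + 1 for all N ≥ 1.
When N = 1: T(1) = 7, and the closed form gives 7. They agree.
Inductive step: assume the claim holds for N = k, so T(k) = -(-3)^k(k + 1) + 1.
Then T(k+1) = T(k) + ((-3)^k(4k + 7)) = (-(-3)^k(k + 1) + 1) + ((-3)^k(4k + 7)).
Simplifying, T(k+1) = 3(-3)^k·k + 6(-3)^k + 1 = -(-3)^(k+1)((k+1) + 1) + 1,
which is the closed form with N = k+1.
By induction, the statement is established for all N ≥ 1.

T(N) = -(-3)^N(N + 1) + 1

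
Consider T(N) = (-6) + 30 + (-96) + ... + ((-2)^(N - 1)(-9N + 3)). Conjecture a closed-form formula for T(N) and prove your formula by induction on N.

We claim T(N) = 3(-2)^N·N for all N ≥ 1.
When N = 1: T(1) = -6, and the closed form gives -6. They agree.
For the inductive step, assume it holds for an arbitrary k ≥ 1, so T(k) = 3(-2)^k·k.
Then T(k+1) = T(k) + ((-2)^k(-9k - 6)) = (3(-2)^k·k) + ((-2)^k(-9k - 6)).
Simplifying, T(k+1) = (-2)^(k + 1)(3k + 3) = 3(-2)^(k+1)·(k+1),
which is the closed form with N = k+1.
By induction, the statement is established for all N ≥ 1.

T(N) = 3(-2)^N·N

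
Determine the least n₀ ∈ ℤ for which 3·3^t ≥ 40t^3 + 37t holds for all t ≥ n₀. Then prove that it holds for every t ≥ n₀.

At t = 8: 19683 < 20776, so the inequality fails and n₀ ≥ 9. We prove 3·3^t ≥ 40t^3 + 37t for all t ≥ 9.
When t = 9: 3·3^t = 59049 and 40t^3 + 37t = 29493, so 59049 ≥ 29493.
Inductive step: suppose the statement holds for some k ≥ 9, so 3·3^k ≥ 40k^3 + 37k.
Then 3·3^(k + 1) = 3·(3·3^k) ≥ 3·(40k^3 + 37k).
Also, for k ≥ 9 we have 3·(40k^3 + 37k) ≥ 40(k+1)^3 + 37(k+1), since 3·(40k^3 + 37k) − (40(k+1)^3 + 37(k+1)) = 80k^3 - 120k^2 - 46k - 77, which is nonnegative for all k ≥ 9.
Combining, 3·3^(k + 1) ≥ 40(k+1)^3 + 37(k+1).
This completes the induction.
Hence the smallest such n₀ is 9.

n₀ = 9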